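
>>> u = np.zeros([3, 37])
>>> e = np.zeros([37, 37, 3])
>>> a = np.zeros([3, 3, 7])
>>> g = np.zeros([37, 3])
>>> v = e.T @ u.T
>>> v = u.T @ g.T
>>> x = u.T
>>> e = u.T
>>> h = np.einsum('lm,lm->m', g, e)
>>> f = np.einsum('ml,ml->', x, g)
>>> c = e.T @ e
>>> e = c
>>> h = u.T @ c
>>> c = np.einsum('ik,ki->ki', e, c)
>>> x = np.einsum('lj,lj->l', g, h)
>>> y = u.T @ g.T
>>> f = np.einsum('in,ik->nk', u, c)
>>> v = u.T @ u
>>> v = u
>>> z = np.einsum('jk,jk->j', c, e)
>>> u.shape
(3, 37)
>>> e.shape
(3, 3)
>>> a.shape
(3, 3, 7)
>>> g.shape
(37, 3)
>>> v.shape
(3, 37)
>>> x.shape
(37,)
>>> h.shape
(37, 3)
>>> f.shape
(37, 3)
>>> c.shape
(3, 3)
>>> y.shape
(37, 37)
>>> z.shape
(3,)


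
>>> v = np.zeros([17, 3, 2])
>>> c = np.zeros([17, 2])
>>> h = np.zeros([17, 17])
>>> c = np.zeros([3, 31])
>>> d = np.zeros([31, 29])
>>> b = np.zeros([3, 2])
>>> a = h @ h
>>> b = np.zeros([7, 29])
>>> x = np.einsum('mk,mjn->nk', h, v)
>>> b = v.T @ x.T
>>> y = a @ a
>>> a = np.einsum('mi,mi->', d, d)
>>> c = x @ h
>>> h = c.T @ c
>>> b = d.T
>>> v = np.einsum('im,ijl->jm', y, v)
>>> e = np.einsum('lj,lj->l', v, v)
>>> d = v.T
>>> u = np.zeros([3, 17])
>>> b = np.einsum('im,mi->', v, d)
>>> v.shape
(3, 17)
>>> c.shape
(2, 17)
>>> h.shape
(17, 17)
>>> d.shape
(17, 3)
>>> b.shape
()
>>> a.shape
()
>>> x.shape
(2, 17)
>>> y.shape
(17, 17)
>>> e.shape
(3,)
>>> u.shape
(3, 17)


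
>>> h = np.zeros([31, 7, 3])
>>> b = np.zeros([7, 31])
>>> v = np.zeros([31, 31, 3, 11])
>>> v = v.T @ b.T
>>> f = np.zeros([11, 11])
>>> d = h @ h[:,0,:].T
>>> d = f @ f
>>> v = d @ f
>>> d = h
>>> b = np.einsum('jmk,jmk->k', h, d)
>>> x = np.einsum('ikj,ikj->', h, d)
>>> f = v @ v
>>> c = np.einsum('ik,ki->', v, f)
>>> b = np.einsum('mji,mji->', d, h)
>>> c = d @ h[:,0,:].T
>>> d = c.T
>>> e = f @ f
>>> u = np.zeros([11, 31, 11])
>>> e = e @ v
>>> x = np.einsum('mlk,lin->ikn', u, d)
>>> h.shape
(31, 7, 3)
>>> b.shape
()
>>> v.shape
(11, 11)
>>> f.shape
(11, 11)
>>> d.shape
(31, 7, 31)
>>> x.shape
(7, 11, 31)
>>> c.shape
(31, 7, 31)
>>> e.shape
(11, 11)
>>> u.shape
(11, 31, 11)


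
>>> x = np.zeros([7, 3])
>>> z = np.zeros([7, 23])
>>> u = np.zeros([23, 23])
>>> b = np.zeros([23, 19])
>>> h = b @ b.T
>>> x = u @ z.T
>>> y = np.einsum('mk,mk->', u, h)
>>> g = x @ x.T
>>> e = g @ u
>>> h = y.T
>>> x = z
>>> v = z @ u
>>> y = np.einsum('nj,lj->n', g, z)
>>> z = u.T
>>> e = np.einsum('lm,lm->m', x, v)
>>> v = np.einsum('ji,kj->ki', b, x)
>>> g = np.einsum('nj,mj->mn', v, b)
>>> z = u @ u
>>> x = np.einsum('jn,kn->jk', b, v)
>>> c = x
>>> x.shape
(23, 7)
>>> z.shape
(23, 23)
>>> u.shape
(23, 23)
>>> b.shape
(23, 19)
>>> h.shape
()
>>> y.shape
(23,)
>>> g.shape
(23, 7)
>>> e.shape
(23,)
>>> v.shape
(7, 19)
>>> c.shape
(23, 7)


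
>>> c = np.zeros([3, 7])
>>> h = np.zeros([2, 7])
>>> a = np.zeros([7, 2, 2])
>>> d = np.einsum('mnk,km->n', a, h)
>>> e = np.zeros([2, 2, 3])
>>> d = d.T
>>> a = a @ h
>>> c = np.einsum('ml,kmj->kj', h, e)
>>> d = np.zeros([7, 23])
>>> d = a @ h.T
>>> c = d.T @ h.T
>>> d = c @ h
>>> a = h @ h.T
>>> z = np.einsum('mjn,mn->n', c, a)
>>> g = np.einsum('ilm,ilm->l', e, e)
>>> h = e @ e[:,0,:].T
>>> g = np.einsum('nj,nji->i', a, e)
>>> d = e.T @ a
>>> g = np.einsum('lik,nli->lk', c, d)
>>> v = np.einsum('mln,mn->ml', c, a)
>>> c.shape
(2, 2, 2)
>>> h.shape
(2, 2, 2)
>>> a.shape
(2, 2)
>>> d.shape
(3, 2, 2)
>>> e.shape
(2, 2, 3)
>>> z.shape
(2,)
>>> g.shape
(2, 2)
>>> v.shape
(2, 2)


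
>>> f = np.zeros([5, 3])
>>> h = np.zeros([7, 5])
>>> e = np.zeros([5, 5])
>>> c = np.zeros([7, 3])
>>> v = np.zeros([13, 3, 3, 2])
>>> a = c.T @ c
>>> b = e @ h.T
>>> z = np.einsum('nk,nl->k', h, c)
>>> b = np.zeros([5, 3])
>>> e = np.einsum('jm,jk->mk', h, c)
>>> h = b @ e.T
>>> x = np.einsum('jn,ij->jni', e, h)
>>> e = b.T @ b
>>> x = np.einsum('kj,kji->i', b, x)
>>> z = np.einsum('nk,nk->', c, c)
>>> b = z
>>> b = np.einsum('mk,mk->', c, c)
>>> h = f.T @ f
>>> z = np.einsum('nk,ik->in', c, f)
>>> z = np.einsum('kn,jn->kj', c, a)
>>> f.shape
(5, 3)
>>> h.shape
(3, 3)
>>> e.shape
(3, 3)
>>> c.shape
(7, 3)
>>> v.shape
(13, 3, 3, 2)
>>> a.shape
(3, 3)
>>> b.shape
()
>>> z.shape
(7, 3)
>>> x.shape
(5,)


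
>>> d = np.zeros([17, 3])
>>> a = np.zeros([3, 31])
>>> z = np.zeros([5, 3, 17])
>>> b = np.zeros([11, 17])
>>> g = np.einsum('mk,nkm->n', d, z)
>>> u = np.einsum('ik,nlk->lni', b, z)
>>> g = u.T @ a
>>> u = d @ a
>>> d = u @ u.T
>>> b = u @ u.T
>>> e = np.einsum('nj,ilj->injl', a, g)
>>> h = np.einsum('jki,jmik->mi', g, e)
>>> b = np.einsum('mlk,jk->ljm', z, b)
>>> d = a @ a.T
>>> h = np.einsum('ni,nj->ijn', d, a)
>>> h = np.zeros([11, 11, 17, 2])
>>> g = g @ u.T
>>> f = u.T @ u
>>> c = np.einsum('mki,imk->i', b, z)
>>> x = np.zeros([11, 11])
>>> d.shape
(3, 3)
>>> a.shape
(3, 31)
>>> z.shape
(5, 3, 17)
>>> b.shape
(3, 17, 5)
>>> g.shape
(11, 5, 17)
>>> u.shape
(17, 31)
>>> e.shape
(11, 3, 31, 5)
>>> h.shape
(11, 11, 17, 2)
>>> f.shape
(31, 31)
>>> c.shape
(5,)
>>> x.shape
(11, 11)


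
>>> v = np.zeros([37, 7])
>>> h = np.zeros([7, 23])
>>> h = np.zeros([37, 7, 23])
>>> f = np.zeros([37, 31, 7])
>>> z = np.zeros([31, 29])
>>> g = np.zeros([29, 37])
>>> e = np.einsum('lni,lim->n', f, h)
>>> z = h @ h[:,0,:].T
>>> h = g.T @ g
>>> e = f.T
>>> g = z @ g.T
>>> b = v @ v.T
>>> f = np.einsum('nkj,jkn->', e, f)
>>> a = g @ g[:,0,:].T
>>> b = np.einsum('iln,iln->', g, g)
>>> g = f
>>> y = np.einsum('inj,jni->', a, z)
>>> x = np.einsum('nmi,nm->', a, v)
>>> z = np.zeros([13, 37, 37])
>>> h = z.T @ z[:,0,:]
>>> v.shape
(37, 7)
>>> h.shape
(37, 37, 37)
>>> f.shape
()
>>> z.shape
(13, 37, 37)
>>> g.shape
()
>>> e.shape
(7, 31, 37)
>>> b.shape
()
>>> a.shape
(37, 7, 37)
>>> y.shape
()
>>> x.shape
()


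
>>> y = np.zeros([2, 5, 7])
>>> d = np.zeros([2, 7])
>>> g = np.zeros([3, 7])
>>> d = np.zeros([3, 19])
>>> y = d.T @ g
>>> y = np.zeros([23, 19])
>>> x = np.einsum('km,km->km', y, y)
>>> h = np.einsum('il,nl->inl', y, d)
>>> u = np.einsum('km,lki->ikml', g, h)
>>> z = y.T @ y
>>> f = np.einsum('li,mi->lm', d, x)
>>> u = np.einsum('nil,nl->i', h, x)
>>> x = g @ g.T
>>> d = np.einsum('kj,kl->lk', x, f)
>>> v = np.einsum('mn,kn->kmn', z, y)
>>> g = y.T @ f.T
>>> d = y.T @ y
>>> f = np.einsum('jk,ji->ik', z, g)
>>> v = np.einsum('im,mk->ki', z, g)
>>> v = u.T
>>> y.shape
(23, 19)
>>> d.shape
(19, 19)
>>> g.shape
(19, 3)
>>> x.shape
(3, 3)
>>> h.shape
(23, 3, 19)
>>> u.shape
(3,)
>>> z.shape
(19, 19)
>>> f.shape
(3, 19)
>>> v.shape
(3,)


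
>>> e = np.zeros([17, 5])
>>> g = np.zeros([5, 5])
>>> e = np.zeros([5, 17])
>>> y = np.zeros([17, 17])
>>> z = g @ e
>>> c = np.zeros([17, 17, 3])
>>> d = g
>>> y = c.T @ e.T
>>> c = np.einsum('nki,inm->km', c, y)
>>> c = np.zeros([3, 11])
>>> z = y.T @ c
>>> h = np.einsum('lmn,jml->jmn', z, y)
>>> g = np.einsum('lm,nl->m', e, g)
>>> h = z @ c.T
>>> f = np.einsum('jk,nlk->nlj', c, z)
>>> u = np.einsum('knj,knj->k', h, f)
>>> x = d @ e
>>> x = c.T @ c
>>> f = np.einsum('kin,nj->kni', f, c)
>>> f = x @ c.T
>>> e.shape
(5, 17)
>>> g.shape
(17,)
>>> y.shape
(3, 17, 5)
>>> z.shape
(5, 17, 11)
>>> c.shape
(3, 11)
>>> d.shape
(5, 5)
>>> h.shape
(5, 17, 3)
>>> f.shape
(11, 3)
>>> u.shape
(5,)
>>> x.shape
(11, 11)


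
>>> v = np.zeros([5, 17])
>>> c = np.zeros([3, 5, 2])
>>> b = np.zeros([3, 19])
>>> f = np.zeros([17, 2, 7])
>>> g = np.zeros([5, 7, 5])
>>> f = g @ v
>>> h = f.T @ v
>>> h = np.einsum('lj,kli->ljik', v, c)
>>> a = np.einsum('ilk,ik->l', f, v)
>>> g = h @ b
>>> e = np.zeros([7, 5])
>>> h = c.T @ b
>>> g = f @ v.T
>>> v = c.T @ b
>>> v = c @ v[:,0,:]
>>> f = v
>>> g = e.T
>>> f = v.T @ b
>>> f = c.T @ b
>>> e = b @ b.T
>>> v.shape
(3, 5, 19)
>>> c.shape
(3, 5, 2)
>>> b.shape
(3, 19)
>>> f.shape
(2, 5, 19)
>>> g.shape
(5, 7)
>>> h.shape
(2, 5, 19)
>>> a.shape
(7,)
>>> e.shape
(3, 3)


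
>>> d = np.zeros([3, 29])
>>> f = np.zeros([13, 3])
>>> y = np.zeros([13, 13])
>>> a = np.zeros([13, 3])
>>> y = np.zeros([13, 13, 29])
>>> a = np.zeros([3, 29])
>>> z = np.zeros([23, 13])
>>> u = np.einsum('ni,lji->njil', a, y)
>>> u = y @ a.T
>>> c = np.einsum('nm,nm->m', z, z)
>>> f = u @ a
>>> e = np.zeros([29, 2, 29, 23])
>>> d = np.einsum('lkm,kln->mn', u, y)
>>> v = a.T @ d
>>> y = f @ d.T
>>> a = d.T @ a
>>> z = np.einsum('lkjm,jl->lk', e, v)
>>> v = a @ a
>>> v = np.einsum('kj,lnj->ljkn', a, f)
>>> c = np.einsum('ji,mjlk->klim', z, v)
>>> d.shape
(3, 29)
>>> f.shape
(13, 13, 29)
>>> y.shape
(13, 13, 3)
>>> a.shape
(29, 29)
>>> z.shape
(29, 2)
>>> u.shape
(13, 13, 3)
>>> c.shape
(13, 29, 2, 13)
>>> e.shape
(29, 2, 29, 23)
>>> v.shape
(13, 29, 29, 13)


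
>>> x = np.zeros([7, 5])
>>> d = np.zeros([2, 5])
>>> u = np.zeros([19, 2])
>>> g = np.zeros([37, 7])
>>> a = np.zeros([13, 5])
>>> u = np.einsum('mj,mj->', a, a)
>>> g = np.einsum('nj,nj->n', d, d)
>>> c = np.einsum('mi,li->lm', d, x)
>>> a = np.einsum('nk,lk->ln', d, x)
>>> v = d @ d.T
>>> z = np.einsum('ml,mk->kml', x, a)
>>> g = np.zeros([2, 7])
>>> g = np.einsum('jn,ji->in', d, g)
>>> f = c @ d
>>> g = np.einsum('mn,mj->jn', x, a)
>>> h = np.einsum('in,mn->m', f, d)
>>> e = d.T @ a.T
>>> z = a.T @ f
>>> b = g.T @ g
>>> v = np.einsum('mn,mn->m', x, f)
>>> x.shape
(7, 5)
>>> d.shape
(2, 5)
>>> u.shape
()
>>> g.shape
(2, 5)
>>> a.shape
(7, 2)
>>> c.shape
(7, 2)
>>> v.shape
(7,)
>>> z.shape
(2, 5)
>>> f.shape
(7, 5)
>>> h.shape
(2,)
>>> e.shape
(5, 7)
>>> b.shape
(5, 5)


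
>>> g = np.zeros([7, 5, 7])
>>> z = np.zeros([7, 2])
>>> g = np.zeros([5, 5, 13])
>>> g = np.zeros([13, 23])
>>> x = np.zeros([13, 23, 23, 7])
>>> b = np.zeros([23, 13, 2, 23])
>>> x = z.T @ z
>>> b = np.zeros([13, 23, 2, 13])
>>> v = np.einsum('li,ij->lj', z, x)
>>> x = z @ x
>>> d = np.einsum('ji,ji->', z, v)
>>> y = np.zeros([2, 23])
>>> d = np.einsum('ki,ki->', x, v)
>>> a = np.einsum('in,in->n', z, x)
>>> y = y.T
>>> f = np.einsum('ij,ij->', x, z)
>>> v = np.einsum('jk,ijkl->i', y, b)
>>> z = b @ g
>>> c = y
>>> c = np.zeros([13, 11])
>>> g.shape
(13, 23)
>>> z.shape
(13, 23, 2, 23)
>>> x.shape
(7, 2)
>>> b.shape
(13, 23, 2, 13)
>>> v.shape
(13,)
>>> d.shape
()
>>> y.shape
(23, 2)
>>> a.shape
(2,)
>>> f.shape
()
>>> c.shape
(13, 11)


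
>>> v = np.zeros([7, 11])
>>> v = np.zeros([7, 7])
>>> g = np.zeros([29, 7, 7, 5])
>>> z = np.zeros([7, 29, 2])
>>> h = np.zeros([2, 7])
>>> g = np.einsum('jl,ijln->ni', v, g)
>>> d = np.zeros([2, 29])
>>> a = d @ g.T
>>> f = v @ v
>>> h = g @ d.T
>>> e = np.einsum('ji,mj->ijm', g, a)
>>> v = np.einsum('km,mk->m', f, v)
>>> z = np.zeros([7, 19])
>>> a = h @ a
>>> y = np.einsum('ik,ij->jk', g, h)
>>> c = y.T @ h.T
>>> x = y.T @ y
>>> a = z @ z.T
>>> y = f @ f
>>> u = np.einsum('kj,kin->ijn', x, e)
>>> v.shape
(7,)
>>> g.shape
(5, 29)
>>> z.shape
(7, 19)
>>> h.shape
(5, 2)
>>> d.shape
(2, 29)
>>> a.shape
(7, 7)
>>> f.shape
(7, 7)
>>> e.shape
(29, 5, 2)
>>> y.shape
(7, 7)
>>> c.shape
(29, 5)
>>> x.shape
(29, 29)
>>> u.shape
(5, 29, 2)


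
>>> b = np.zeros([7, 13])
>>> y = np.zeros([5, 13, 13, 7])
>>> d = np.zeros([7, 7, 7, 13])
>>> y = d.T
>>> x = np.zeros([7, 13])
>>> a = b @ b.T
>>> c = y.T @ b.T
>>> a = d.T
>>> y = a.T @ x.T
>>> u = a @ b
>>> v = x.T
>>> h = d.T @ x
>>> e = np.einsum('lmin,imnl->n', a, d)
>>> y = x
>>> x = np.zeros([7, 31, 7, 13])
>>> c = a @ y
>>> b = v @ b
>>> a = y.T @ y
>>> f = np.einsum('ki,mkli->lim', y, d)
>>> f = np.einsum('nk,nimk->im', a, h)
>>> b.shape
(13, 13)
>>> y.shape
(7, 13)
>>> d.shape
(7, 7, 7, 13)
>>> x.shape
(7, 31, 7, 13)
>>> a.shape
(13, 13)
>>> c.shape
(13, 7, 7, 13)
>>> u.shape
(13, 7, 7, 13)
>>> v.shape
(13, 7)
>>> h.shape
(13, 7, 7, 13)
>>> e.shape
(7,)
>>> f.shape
(7, 7)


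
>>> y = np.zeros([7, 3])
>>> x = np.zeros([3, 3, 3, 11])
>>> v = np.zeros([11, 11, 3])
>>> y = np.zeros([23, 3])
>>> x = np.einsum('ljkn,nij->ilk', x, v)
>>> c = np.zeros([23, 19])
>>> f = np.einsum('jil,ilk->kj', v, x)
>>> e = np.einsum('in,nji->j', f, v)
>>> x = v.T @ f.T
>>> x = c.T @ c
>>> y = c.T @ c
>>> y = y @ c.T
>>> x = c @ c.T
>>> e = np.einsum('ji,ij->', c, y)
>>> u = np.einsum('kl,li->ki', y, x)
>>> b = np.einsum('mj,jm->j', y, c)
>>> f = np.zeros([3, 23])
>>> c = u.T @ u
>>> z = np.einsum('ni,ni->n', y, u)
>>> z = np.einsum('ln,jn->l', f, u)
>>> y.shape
(19, 23)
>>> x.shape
(23, 23)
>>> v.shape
(11, 11, 3)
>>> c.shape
(23, 23)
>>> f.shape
(3, 23)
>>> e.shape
()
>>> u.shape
(19, 23)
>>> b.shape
(23,)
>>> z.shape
(3,)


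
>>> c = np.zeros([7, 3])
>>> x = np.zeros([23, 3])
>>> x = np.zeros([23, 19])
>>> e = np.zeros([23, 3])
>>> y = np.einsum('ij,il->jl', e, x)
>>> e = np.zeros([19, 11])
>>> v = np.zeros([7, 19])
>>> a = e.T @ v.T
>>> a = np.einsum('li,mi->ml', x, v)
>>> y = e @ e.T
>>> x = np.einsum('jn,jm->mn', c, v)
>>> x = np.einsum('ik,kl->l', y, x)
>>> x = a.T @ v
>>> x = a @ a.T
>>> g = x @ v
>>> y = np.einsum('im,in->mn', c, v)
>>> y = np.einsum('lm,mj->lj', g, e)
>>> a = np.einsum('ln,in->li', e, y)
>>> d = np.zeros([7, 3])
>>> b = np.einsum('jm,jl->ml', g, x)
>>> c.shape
(7, 3)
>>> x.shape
(7, 7)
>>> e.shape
(19, 11)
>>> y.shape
(7, 11)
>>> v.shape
(7, 19)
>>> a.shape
(19, 7)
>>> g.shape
(7, 19)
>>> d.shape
(7, 3)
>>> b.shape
(19, 7)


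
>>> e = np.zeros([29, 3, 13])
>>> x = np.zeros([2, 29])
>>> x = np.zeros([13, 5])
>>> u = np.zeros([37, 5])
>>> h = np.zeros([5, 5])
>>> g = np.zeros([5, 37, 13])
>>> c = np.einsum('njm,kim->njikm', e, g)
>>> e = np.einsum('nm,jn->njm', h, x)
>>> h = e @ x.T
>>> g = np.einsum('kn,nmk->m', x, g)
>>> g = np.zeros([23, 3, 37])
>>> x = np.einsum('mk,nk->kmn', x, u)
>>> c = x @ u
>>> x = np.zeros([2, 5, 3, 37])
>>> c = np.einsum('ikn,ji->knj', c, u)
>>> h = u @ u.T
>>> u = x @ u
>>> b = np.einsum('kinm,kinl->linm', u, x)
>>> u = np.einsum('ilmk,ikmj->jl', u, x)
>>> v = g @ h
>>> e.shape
(5, 13, 5)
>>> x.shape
(2, 5, 3, 37)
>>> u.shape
(37, 5)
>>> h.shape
(37, 37)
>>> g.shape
(23, 3, 37)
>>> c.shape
(13, 5, 37)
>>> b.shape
(37, 5, 3, 5)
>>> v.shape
(23, 3, 37)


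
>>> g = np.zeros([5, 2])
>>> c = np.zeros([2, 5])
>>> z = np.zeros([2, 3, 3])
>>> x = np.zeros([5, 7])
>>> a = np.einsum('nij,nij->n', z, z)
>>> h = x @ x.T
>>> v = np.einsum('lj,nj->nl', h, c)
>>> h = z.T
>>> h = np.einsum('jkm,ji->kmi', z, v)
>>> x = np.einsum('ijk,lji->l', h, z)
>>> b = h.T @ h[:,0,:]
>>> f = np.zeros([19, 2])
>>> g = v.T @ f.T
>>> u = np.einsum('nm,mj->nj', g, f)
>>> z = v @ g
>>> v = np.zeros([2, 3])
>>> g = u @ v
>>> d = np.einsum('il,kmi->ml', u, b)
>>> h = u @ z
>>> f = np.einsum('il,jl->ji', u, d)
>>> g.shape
(5, 3)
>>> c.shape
(2, 5)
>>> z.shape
(2, 19)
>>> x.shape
(2,)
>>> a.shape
(2,)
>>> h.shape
(5, 19)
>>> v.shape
(2, 3)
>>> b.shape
(5, 3, 5)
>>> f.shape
(3, 5)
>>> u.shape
(5, 2)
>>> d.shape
(3, 2)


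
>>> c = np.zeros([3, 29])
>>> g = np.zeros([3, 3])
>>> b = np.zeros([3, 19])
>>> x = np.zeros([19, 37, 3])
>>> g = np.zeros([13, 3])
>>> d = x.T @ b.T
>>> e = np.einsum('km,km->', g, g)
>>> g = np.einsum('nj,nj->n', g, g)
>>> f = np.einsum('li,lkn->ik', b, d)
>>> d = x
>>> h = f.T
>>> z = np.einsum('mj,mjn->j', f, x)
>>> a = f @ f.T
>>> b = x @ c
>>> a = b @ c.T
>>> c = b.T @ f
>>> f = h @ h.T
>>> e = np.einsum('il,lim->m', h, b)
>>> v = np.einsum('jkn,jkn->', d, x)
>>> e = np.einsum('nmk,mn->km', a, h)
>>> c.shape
(29, 37, 37)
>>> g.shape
(13,)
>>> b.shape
(19, 37, 29)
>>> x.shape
(19, 37, 3)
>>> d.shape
(19, 37, 3)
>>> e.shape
(3, 37)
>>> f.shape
(37, 37)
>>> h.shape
(37, 19)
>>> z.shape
(37,)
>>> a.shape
(19, 37, 3)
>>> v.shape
()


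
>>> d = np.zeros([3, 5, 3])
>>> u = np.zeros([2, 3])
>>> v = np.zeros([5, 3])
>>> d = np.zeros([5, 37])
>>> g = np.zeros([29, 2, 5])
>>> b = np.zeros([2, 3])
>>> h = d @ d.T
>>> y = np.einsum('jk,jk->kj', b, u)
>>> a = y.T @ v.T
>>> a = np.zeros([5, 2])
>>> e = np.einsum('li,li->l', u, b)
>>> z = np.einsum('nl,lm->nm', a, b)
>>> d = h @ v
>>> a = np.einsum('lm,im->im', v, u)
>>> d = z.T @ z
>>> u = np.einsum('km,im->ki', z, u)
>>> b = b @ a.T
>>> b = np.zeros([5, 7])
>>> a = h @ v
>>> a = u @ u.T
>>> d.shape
(3, 3)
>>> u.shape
(5, 2)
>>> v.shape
(5, 3)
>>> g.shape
(29, 2, 5)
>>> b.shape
(5, 7)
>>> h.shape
(5, 5)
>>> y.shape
(3, 2)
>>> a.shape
(5, 5)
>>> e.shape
(2,)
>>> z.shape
(5, 3)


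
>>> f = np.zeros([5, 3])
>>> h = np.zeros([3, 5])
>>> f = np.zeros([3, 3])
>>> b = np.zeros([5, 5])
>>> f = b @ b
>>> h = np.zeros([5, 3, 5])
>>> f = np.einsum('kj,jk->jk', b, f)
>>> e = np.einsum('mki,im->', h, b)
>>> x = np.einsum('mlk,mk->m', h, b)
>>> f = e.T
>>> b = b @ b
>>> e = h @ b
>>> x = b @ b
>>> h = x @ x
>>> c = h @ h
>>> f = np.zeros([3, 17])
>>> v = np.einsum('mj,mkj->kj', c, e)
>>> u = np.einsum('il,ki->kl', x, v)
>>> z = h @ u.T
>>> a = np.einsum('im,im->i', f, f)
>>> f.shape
(3, 17)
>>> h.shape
(5, 5)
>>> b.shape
(5, 5)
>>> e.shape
(5, 3, 5)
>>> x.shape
(5, 5)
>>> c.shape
(5, 5)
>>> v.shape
(3, 5)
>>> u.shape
(3, 5)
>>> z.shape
(5, 3)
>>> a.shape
(3,)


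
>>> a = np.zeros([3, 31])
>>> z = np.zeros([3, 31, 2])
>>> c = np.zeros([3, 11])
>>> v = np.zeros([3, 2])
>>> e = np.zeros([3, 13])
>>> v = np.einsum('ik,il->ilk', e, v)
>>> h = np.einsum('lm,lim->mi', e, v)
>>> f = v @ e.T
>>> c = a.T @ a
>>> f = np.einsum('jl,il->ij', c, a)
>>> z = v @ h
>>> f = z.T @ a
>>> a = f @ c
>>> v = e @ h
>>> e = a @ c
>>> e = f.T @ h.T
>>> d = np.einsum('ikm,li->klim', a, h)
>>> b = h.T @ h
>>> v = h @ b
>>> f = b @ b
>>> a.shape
(2, 2, 31)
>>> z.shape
(3, 2, 2)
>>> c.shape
(31, 31)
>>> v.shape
(13, 2)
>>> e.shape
(31, 2, 13)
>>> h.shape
(13, 2)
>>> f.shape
(2, 2)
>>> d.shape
(2, 13, 2, 31)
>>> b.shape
(2, 2)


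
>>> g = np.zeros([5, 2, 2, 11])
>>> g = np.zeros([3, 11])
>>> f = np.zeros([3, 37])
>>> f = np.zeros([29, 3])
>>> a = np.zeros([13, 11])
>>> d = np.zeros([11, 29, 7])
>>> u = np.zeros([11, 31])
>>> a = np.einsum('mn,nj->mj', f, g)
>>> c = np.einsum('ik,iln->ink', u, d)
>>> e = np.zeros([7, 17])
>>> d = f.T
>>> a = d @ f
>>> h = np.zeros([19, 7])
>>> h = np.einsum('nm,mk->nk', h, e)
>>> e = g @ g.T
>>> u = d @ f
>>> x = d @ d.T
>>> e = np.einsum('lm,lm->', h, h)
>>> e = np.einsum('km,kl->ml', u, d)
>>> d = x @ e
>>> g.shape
(3, 11)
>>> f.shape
(29, 3)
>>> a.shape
(3, 3)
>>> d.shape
(3, 29)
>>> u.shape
(3, 3)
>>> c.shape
(11, 7, 31)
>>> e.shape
(3, 29)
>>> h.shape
(19, 17)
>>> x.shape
(3, 3)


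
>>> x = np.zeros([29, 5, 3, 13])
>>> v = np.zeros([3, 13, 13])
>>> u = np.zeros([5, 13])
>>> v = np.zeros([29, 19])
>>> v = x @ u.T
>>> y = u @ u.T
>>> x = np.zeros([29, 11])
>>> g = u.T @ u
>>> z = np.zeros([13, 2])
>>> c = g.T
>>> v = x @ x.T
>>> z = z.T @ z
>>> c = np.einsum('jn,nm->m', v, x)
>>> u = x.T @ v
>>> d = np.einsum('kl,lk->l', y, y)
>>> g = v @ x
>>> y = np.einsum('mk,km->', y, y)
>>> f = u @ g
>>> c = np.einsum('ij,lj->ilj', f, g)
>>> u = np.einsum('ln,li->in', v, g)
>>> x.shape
(29, 11)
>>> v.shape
(29, 29)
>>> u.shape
(11, 29)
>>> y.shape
()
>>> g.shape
(29, 11)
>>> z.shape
(2, 2)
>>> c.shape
(11, 29, 11)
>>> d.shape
(5,)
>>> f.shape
(11, 11)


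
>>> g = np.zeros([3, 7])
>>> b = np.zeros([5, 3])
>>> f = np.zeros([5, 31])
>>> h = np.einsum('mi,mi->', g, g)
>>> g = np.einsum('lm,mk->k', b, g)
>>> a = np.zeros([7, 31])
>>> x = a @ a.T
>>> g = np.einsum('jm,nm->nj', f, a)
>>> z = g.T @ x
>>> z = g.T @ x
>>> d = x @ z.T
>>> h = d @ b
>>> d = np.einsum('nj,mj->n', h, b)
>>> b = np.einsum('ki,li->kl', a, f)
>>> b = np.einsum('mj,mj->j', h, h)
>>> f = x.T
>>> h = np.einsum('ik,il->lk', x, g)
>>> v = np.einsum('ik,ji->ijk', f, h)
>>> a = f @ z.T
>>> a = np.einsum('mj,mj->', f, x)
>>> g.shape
(7, 5)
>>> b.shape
(3,)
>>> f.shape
(7, 7)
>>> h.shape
(5, 7)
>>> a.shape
()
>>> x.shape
(7, 7)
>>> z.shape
(5, 7)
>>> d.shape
(7,)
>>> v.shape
(7, 5, 7)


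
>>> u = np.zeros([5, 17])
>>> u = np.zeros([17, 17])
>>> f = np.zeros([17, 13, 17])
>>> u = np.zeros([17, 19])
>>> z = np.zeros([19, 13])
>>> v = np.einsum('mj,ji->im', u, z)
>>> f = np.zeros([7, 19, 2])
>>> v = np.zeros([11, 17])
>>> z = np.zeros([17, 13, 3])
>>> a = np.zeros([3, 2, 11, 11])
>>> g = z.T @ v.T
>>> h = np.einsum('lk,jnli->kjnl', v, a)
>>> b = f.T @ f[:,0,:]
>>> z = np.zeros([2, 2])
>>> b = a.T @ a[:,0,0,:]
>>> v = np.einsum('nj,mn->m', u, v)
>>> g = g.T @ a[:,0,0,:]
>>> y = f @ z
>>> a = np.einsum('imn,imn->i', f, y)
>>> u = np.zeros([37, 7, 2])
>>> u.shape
(37, 7, 2)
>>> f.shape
(7, 19, 2)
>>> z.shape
(2, 2)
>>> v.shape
(11,)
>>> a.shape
(7,)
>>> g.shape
(11, 13, 11)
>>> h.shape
(17, 3, 2, 11)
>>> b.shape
(11, 11, 2, 11)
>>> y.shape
(7, 19, 2)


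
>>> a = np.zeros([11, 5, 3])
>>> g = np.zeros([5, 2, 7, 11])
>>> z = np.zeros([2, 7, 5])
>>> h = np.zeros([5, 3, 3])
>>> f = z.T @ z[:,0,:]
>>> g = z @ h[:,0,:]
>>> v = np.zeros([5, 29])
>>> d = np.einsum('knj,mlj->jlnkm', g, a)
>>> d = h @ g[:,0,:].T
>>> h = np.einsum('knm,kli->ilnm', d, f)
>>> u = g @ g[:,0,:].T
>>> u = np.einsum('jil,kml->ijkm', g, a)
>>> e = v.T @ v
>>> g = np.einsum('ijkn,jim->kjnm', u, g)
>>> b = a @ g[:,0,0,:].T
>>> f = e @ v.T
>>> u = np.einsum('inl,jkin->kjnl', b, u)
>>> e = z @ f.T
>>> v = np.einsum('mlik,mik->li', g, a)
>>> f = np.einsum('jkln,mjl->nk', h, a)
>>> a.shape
(11, 5, 3)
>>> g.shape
(11, 2, 5, 3)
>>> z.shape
(2, 7, 5)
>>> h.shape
(5, 7, 3, 2)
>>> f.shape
(2, 7)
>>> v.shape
(2, 5)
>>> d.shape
(5, 3, 2)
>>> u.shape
(2, 7, 5, 11)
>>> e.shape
(2, 7, 29)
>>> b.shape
(11, 5, 11)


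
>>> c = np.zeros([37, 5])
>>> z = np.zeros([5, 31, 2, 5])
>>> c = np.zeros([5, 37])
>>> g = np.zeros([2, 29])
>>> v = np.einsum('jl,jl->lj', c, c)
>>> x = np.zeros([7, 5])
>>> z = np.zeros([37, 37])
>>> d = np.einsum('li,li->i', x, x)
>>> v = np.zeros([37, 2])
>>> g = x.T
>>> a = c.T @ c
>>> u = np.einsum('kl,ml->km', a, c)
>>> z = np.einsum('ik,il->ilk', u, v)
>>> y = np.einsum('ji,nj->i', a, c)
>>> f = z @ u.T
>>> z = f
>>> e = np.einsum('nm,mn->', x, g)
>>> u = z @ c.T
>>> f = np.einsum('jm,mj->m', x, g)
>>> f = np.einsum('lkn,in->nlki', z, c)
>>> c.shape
(5, 37)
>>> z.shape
(37, 2, 37)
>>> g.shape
(5, 7)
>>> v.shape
(37, 2)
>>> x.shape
(7, 5)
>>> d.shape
(5,)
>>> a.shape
(37, 37)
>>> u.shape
(37, 2, 5)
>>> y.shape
(37,)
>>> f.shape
(37, 37, 2, 5)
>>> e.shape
()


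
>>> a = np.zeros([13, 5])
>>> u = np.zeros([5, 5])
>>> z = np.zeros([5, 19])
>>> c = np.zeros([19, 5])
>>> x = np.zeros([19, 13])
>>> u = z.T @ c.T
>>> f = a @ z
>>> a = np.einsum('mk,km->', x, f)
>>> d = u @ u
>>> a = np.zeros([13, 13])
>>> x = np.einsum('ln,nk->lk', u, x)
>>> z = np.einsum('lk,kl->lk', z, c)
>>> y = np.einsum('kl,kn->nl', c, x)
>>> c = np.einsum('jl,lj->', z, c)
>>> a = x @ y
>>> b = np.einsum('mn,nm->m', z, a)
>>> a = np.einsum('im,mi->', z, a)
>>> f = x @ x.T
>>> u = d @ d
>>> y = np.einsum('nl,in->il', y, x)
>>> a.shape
()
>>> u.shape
(19, 19)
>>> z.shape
(5, 19)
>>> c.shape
()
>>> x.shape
(19, 13)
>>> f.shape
(19, 19)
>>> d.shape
(19, 19)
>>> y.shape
(19, 5)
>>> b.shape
(5,)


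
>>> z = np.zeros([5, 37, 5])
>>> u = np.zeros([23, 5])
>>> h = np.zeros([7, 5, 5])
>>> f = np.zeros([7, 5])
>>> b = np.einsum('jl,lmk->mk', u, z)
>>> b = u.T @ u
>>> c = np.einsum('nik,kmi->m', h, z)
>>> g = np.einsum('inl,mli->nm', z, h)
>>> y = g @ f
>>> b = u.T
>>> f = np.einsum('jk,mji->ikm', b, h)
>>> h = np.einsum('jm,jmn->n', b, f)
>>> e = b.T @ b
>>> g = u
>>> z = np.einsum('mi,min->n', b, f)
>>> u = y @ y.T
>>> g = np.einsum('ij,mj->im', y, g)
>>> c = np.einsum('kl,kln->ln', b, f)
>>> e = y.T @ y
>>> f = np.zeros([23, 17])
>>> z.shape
(7,)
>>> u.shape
(37, 37)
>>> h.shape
(7,)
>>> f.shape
(23, 17)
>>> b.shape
(5, 23)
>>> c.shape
(23, 7)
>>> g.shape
(37, 23)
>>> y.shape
(37, 5)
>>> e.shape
(5, 5)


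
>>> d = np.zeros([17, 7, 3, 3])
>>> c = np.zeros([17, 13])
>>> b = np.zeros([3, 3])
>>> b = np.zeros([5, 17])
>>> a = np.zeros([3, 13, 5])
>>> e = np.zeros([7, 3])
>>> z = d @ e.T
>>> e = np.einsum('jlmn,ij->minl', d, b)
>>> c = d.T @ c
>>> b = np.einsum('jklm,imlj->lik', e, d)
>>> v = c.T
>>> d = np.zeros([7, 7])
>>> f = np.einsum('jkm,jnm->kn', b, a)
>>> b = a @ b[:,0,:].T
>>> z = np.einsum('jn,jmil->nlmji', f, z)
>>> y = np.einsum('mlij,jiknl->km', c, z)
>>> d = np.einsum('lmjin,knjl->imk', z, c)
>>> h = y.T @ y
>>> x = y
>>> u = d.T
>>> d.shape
(17, 7, 3)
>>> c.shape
(3, 3, 7, 13)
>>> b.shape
(3, 13, 3)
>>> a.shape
(3, 13, 5)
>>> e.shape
(3, 5, 3, 7)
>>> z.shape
(13, 7, 7, 17, 3)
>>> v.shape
(13, 7, 3, 3)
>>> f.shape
(17, 13)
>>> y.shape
(7, 3)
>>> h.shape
(3, 3)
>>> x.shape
(7, 3)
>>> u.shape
(3, 7, 17)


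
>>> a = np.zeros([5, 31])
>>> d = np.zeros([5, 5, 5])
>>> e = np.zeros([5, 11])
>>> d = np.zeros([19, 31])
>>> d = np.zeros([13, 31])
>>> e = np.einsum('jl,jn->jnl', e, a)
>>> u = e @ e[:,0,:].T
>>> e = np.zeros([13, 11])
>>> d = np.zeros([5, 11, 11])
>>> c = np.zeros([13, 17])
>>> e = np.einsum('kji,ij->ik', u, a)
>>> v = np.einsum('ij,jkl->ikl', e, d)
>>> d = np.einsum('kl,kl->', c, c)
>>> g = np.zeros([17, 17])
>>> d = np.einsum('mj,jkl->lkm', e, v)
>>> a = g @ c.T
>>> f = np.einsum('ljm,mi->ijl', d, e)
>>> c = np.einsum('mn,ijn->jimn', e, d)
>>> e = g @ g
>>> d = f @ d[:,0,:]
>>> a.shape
(17, 13)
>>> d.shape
(5, 11, 5)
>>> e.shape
(17, 17)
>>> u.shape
(5, 31, 5)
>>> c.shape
(11, 11, 5, 5)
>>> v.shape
(5, 11, 11)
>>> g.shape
(17, 17)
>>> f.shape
(5, 11, 11)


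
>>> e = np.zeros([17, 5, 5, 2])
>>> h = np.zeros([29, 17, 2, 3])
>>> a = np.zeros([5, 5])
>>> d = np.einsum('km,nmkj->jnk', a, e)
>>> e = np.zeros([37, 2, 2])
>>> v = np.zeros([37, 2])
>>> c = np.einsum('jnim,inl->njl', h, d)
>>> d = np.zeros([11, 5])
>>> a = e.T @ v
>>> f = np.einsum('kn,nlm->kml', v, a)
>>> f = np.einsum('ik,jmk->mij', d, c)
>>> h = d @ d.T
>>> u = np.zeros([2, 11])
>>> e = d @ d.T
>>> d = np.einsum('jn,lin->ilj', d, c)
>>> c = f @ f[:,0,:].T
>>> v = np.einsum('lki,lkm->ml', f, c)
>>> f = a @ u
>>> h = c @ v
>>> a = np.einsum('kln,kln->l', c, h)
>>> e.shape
(11, 11)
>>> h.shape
(29, 11, 29)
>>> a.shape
(11,)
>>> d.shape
(29, 17, 11)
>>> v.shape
(29, 29)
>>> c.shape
(29, 11, 29)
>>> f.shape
(2, 2, 11)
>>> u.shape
(2, 11)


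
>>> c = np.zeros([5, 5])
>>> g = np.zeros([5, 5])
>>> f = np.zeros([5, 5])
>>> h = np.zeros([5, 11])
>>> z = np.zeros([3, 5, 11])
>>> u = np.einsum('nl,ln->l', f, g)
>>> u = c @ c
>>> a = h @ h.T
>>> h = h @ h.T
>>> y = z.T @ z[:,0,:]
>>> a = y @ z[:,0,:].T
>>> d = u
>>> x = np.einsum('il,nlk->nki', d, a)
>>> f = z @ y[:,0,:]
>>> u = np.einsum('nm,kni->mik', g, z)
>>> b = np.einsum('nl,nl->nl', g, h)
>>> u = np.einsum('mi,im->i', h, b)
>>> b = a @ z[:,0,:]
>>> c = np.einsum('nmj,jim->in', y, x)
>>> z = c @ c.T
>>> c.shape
(3, 11)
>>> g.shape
(5, 5)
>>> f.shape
(3, 5, 11)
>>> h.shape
(5, 5)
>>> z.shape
(3, 3)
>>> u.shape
(5,)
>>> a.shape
(11, 5, 3)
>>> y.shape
(11, 5, 11)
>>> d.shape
(5, 5)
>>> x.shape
(11, 3, 5)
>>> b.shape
(11, 5, 11)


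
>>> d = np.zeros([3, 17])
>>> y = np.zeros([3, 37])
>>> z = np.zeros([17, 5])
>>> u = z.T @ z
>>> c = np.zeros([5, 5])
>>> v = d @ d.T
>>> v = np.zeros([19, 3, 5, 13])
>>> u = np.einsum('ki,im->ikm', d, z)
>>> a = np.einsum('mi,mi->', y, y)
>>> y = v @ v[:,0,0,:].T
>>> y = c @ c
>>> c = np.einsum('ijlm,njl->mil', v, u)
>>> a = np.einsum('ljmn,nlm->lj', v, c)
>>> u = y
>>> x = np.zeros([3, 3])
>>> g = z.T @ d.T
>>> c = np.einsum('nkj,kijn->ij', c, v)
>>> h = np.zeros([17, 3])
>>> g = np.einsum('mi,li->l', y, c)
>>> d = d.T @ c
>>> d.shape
(17, 5)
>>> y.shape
(5, 5)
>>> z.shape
(17, 5)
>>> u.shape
(5, 5)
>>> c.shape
(3, 5)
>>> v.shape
(19, 3, 5, 13)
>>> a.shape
(19, 3)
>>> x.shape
(3, 3)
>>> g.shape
(3,)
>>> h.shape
(17, 3)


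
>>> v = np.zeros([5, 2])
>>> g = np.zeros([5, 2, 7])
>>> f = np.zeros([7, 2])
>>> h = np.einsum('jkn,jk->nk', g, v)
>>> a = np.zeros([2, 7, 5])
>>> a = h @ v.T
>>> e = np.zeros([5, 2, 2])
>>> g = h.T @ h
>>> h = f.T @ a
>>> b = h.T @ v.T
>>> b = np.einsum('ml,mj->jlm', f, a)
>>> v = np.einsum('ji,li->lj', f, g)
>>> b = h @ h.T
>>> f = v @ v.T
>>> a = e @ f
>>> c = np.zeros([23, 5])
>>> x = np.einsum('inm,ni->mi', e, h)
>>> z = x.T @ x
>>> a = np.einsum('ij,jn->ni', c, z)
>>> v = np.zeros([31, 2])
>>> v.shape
(31, 2)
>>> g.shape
(2, 2)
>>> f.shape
(2, 2)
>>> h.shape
(2, 5)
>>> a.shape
(5, 23)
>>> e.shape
(5, 2, 2)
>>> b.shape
(2, 2)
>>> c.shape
(23, 5)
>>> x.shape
(2, 5)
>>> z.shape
(5, 5)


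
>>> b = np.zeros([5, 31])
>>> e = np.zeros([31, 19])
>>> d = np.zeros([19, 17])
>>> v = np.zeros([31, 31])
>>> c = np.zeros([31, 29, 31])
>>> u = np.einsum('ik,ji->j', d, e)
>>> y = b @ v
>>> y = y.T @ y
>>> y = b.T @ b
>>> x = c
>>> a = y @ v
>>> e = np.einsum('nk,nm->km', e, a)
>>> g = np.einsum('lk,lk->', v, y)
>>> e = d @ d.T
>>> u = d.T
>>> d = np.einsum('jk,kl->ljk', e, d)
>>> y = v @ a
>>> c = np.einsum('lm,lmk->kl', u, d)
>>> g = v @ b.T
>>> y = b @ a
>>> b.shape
(5, 31)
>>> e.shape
(19, 19)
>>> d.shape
(17, 19, 19)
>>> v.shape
(31, 31)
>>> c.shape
(19, 17)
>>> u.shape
(17, 19)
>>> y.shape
(5, 31)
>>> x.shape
(31, 29, 31)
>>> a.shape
(31, 31)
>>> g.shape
(31, 5)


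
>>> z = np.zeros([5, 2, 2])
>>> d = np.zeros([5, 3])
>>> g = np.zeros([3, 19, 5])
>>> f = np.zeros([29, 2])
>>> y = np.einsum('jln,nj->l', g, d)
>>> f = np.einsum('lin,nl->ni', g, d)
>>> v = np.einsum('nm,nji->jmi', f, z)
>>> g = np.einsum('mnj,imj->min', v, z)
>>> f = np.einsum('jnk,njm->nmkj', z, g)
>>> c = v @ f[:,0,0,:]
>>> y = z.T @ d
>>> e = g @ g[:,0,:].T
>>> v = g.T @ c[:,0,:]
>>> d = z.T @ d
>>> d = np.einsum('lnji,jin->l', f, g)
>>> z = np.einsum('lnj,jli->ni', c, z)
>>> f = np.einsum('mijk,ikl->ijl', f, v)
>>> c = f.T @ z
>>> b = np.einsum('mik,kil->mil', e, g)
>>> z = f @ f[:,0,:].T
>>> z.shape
(19, 2, 19)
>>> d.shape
(2,)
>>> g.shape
(2, 5, 19)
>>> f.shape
(19, 2, 5)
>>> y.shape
(2, 2, 3)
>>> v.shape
(19, 5, 5)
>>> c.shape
(5, 2, 2)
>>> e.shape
(2, 5, 2)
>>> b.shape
(2, 5, 19)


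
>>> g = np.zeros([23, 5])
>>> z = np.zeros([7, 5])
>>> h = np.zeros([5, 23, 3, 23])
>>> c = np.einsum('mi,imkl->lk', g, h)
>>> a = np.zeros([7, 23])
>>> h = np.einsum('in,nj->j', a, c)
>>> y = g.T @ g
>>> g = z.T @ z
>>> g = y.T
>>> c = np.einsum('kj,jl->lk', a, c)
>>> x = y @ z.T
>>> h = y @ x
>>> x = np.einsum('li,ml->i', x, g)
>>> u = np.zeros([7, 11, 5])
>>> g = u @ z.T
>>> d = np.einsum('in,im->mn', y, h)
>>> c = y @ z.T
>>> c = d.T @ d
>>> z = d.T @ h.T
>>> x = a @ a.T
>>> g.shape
(7, 11, 7)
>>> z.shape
(5, 5)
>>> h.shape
(5, 7)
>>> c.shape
(5, 5)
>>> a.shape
(7, 23)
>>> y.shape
(5, 5)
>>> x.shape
(7, 7)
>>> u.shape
(7, 11, 5)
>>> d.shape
(7, 5)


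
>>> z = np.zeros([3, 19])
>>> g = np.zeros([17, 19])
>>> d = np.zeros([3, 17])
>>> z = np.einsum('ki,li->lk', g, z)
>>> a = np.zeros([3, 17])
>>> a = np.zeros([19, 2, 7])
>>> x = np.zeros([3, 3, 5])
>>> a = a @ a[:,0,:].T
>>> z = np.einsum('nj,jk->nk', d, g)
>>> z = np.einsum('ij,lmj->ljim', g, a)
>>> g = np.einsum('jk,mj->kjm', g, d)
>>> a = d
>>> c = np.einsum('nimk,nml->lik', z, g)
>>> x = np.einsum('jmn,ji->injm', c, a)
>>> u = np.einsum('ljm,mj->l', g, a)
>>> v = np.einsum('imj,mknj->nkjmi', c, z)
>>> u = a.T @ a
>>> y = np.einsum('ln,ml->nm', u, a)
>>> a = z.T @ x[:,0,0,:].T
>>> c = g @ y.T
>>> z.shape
(19, 19, 17, 2)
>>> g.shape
(19, 17, 3)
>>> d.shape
(3, 17)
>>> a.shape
(2, 17, 19, 17)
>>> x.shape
(17, 2, 3, 19)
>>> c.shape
(19, 17, 17)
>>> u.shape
(17, 17)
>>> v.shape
(17, 19, 2, 19, 3)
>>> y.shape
(17, 3)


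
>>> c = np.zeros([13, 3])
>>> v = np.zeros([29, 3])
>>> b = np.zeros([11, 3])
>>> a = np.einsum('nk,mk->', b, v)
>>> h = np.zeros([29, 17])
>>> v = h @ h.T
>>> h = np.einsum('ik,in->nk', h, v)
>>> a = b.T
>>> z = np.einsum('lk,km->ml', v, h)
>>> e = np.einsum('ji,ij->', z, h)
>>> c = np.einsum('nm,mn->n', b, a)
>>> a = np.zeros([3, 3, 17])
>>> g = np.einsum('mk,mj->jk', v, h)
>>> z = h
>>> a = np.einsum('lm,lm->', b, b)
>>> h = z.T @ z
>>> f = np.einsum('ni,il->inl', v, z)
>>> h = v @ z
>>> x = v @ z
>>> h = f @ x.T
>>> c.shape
(11,)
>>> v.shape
(29, 29)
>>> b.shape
(11, 3)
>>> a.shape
()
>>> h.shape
(29, 29, 29)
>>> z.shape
(29, 17)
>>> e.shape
()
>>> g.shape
(17, 29)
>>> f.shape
(29, 29, 17)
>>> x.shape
(29, 17)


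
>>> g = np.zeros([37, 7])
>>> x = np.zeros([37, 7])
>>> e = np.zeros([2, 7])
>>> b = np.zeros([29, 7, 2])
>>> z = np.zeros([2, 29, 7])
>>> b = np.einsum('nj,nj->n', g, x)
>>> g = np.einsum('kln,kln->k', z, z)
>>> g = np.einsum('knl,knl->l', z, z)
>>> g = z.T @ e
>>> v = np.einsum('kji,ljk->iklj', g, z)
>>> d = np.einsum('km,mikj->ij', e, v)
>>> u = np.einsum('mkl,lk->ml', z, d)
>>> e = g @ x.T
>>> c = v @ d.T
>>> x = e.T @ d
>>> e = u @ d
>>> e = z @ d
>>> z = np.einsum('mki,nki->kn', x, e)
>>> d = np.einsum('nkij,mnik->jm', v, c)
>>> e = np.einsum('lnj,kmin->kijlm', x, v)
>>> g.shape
(7, 29, 7)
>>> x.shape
(37, 29, 29)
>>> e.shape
(7, 2, 29, 37, 7)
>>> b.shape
(37,)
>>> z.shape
(29, 2)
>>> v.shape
(7, 7, 2, 29)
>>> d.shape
(29, 7)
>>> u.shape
(2, 7)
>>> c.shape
(7, 7, 2, 7)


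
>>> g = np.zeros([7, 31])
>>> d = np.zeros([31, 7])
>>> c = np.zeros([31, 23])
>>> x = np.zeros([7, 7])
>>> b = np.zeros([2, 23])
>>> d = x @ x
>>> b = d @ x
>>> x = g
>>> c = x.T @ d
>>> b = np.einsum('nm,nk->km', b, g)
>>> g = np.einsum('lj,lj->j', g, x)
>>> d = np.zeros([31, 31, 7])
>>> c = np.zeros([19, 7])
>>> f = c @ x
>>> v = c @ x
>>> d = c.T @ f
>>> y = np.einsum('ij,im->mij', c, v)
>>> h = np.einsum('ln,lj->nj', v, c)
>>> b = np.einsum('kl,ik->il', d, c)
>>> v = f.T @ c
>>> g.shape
(31,)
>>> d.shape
(7, 31)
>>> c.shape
(19, 7)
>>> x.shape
(7, 31)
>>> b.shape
(19, 31)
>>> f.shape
(19, 31)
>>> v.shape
(31, 7)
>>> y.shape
(31, 19, 7)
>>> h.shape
(31, 7)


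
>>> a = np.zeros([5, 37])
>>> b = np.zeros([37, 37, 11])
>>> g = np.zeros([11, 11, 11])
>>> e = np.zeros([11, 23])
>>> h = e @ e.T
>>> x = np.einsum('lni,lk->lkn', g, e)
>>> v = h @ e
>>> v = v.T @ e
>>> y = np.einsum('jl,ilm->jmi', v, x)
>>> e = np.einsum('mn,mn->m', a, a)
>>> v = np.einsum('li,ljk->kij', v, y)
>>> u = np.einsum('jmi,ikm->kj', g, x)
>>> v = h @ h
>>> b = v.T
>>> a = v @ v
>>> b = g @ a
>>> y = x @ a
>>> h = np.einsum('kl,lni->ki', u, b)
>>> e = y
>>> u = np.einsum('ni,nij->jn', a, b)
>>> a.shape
(11, 11)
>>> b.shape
(11, 11, 11)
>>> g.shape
(11, 11, 11)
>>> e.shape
(11, 23, 11)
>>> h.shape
(23, 11)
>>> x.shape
(11, 23, 11)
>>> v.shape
(11, 11)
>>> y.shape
(11, 23, 11)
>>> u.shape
(11, 11)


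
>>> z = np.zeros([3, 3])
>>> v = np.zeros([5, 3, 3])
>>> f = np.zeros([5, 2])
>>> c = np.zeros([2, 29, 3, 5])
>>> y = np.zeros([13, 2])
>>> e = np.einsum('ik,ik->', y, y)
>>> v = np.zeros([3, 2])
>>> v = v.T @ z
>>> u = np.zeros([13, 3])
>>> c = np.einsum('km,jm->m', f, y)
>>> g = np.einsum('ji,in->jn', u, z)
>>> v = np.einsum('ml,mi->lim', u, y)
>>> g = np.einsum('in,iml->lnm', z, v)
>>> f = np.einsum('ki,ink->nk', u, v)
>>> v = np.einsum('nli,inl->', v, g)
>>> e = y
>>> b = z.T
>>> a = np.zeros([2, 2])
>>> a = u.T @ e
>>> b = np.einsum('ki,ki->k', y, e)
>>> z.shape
(3, 3)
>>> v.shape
()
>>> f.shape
(2, 13)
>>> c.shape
(2,)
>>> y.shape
(13, 2)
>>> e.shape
(13, 2)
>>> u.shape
(13, 3)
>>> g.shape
(13, 3, 2)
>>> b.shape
(13,)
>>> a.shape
(3, 2)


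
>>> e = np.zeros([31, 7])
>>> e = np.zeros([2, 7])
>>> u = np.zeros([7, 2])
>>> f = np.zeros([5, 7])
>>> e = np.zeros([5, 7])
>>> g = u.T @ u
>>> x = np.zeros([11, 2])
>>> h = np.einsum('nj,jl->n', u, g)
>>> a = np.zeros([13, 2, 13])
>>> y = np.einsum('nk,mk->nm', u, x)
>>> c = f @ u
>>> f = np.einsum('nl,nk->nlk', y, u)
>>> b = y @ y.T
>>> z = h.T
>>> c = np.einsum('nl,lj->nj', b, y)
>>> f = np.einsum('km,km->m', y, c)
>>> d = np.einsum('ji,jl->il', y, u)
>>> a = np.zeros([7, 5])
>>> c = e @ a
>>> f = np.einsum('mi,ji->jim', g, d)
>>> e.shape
(5, 7)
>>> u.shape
(7, 2)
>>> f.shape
(11, 2, 2)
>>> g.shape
(2, 2)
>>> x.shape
(11, 2)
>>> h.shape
(7,)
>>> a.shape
(7, 5)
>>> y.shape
(7, 11)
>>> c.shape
(5, 5)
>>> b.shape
(7, 7)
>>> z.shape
(7,)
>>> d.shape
(11, 2)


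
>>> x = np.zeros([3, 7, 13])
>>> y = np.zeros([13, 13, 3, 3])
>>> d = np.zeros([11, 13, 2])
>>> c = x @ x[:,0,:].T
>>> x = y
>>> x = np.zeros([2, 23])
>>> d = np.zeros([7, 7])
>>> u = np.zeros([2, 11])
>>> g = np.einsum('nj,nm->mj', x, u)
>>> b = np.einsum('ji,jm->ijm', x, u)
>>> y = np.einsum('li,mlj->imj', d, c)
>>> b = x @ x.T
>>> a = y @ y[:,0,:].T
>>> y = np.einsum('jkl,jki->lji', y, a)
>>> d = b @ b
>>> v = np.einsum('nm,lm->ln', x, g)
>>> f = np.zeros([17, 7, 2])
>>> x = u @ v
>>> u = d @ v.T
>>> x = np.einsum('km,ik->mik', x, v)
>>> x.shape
(2, 11, 2)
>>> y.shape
(3, 7, 7)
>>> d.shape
(2, 2)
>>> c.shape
(3, 7, 3)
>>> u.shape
(2, 11)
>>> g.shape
(11, 23)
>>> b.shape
(2, 2)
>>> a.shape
(7, 3, 7)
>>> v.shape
(11, 2)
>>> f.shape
(17, 7, 2)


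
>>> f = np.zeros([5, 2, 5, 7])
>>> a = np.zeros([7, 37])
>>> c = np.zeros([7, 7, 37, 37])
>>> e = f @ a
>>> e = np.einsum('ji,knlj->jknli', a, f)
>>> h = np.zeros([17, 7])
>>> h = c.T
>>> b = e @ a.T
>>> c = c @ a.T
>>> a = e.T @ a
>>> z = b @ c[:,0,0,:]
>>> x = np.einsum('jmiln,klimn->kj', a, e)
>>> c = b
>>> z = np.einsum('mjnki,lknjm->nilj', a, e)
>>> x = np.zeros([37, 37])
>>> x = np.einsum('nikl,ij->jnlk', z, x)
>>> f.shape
(5, 2, 5, 7)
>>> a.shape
(37, 5, 2, 5, 37)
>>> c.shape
(7, 5, 2, 5, 7)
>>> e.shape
(7, 5, 2, 5, 37)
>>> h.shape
(37, 37, 7, 7)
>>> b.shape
(7, 5, 2, 5, 7)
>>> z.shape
(2, 37, 7, 5)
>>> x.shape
(37, 2, 5, 7)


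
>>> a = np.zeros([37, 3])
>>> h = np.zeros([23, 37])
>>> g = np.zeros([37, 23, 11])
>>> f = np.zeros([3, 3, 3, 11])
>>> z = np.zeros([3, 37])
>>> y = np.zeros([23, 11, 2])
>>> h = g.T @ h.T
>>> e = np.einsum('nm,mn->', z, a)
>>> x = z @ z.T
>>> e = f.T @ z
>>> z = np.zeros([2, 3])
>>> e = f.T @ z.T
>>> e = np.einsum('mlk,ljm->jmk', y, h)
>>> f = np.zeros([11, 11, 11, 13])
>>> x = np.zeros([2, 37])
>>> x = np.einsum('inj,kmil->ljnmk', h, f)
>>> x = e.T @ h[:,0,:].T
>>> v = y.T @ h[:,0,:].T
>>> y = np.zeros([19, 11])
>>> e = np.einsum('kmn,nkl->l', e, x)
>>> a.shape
(37, 3)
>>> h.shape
(11, 23, 23)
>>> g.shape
(37, 23, 11)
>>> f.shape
(11, 11, 11, 13)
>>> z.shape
(2, 3)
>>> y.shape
(19, 11)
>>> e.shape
(11,)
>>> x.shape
(2, 23, 11)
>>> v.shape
(2, 11, 11)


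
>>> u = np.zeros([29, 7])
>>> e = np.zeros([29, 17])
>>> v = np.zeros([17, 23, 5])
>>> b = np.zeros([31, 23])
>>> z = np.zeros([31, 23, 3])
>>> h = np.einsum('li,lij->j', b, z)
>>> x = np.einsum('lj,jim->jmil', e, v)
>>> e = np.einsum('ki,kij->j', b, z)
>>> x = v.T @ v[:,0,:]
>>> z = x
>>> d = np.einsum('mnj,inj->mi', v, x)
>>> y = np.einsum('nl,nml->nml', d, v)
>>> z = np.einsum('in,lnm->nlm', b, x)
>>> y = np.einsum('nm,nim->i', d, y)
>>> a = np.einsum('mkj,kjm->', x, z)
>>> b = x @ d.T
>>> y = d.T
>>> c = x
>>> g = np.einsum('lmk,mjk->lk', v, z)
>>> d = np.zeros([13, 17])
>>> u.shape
(29, 7)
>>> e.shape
(3,)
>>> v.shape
(17, 23, 5)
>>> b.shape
(5, 23, 17)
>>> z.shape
(23, 5, 5)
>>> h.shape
(3,)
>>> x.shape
(5, 23, 5)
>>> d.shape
(13, 17)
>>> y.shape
(5, 17)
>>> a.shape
()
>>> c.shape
(5, 23, 5)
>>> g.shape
(17, 5)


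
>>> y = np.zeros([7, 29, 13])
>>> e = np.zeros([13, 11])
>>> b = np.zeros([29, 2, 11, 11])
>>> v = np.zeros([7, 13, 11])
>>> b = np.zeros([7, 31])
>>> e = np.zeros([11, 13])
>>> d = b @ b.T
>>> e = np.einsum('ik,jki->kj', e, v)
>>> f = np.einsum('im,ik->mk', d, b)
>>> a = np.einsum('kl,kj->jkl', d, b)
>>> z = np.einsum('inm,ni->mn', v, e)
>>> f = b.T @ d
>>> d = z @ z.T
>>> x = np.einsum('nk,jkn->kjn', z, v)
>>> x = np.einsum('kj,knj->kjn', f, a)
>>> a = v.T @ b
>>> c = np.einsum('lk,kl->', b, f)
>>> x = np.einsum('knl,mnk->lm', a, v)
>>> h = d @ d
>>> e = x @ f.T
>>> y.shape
(7, 29, 13)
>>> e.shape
(31, 31)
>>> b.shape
(7, 31)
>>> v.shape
(7, 13, 11)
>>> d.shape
(11, 11)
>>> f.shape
(31, 7)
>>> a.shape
(11, 13, 31)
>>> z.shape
(11, 13)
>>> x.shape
(31, 7)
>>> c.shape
()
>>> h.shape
(11, 11)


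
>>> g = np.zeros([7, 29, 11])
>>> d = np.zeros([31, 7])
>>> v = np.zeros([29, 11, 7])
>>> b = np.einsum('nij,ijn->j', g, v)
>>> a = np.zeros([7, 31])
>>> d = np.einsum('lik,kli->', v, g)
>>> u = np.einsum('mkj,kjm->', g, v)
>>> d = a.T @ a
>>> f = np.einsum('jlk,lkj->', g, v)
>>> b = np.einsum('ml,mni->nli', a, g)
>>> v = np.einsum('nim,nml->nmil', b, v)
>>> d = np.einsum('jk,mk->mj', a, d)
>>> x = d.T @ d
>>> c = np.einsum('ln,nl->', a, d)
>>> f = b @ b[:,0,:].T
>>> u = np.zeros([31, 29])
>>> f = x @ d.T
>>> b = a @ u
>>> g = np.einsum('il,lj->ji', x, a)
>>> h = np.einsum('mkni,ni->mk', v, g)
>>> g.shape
(31, 7)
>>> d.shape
(31, 7)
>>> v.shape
(29, 11, 31, 7)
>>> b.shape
(7, 29)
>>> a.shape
(7, 31)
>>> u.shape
(31, 29)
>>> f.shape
(7, 31)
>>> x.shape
(7, 7)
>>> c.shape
()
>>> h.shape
(29, 11)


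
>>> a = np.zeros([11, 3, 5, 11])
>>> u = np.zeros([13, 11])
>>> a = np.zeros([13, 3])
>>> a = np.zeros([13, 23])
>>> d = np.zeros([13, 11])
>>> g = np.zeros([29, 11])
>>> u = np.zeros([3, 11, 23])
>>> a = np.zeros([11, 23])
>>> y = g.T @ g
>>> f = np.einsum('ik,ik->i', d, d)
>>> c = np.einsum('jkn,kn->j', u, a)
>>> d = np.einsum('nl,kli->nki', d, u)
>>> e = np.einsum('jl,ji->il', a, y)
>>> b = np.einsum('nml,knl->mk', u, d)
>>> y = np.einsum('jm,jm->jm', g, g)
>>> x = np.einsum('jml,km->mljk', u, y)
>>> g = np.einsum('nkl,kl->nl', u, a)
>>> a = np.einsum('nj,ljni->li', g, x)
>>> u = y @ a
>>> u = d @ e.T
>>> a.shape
(11, 29)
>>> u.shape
(13, 3, 11)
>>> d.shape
(13, 3, 23)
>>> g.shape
(3, 23)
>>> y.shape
(29, 11)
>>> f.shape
(13,)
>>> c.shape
(3,)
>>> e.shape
(11, 23)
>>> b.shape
(11, 13)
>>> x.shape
(11, 23, 3, 29)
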